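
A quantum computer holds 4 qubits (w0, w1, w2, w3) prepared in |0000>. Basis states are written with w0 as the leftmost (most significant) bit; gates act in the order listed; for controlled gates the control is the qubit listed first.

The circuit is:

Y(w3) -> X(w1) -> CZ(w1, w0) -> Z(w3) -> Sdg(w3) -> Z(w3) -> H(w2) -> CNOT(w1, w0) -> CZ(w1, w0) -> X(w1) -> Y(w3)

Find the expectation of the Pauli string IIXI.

The observable IIXI averages to 1.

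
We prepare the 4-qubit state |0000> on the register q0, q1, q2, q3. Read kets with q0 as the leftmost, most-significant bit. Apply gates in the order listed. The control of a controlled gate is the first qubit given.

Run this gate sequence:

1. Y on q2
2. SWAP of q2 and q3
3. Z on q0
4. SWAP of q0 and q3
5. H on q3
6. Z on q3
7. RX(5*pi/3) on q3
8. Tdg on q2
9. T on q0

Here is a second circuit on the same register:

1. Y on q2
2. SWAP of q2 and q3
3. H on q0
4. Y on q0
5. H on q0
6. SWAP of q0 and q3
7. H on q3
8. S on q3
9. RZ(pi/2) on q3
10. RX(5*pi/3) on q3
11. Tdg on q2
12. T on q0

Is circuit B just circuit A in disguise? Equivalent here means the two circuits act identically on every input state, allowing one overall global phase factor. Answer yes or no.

No: there is an input state on which the two circuits produce genuinely different outputs (not merely differing by a phase).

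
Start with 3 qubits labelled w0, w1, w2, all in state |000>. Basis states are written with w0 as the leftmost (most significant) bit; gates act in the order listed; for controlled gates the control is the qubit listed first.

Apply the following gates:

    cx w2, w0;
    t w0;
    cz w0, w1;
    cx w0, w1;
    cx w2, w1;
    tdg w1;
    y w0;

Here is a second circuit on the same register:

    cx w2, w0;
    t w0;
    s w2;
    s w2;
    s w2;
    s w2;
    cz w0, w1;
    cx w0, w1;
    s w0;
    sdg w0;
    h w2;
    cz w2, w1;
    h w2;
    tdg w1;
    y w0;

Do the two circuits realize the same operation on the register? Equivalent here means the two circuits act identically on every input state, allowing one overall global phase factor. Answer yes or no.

No — the two circuits implement different unitaries, even allowing a global phase.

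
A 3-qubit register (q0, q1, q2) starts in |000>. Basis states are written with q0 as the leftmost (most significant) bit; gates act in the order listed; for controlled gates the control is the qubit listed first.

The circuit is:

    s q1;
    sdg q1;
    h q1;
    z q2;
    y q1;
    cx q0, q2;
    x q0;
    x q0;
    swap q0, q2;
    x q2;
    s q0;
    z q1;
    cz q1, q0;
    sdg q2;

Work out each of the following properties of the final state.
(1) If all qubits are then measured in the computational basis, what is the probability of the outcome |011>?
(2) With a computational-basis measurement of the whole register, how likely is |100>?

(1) The probability of measuring |011> is 1/2.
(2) The probability of measuring |100> is 0.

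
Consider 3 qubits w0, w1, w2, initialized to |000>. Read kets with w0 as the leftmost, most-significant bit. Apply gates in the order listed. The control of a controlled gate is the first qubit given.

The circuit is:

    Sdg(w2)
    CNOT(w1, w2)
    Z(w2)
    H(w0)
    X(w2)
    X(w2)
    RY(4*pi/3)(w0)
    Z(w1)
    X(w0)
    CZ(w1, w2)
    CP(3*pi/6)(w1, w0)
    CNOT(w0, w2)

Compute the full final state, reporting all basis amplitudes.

The resulting statevector has amplitude -sqrt(2)/4 + sqrt(6)/4 on |000>, -sqrt(6)/4 - sqrt(2)/4 on |101>, and 0 on every other basis state.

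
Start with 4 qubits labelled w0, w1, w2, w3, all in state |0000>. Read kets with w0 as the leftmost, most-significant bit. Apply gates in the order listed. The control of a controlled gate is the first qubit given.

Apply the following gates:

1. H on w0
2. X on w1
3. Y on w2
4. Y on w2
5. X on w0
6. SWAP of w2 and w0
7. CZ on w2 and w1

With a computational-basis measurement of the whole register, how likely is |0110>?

A full measurement returns |0110> with probability 1/2.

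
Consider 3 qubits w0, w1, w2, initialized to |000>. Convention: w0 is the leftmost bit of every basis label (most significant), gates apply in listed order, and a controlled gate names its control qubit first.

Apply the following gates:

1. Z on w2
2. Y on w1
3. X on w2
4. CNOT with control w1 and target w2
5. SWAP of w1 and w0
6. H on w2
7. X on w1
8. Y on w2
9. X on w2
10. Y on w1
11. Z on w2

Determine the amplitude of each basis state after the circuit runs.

The final amplitudes are sqrt(2)*I/2 on |100>, sqrt(2)*I/2 on |101>, and 0 on every other basis state.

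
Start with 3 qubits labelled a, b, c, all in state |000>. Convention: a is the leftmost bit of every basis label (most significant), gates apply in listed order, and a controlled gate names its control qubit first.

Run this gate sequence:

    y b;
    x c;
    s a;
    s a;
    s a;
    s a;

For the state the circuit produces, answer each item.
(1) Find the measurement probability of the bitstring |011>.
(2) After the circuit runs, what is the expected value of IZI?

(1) A full measurement returns |011> with probability 1.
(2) In the final state, IZI has expectation -1.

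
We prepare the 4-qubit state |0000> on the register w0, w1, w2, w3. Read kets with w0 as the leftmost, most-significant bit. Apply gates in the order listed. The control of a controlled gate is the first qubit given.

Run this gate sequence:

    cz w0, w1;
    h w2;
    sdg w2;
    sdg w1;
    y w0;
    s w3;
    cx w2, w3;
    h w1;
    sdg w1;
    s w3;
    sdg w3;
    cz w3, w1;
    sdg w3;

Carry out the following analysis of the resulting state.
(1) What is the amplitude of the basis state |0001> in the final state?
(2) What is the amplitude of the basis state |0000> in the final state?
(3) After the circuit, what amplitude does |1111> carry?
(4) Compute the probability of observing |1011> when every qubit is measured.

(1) The amplitude on |0001> is 0. Key observation: gates 10-11 undo each other exactly, leaving only the rest of the circuit to track.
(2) The amplitude on |0000> is 0.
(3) The final state's coefficient on |1111> equals 1/2.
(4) Outcome |1011> occurs with probability 1/4.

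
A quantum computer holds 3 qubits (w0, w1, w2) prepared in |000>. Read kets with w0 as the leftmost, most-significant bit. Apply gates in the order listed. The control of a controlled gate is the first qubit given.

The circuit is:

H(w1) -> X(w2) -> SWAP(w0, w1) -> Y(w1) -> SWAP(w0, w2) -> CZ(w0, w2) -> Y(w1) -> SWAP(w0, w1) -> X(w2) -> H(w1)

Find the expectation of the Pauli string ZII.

The expectation value of ZII is 1.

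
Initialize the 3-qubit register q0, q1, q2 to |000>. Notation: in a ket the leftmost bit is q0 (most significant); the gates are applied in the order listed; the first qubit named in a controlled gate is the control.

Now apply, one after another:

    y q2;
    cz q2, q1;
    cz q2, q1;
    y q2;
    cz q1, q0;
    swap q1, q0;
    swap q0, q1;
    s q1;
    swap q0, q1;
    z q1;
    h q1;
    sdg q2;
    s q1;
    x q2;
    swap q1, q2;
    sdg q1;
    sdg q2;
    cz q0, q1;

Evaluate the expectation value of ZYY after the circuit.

The expectation value of ZYY is 0.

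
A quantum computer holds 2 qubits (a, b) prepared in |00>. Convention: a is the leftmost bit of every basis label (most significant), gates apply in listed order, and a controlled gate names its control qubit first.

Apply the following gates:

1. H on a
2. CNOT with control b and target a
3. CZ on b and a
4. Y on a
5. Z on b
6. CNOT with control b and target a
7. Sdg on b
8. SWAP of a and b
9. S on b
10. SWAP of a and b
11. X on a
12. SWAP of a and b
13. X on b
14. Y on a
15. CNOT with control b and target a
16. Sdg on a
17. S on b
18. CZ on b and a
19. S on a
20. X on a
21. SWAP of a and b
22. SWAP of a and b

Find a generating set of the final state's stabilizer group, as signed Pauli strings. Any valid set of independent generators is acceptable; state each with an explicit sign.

The final state is stabilized by the group generated by +XX, +ZZ; other independent generating sets are equally valid.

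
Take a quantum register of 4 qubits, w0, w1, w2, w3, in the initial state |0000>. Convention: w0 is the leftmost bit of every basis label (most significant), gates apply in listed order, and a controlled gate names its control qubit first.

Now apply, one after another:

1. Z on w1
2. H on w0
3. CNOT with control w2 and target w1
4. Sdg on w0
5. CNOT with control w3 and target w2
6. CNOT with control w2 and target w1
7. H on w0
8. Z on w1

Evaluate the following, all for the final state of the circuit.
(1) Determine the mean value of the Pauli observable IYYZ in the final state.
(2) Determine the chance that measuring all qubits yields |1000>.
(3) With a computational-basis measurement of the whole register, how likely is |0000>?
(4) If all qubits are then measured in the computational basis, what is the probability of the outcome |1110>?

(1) The expectation value of IYYZ is 0.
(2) Outcome |1000> occurs with probability 1/2.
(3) A full measurement returns |0000> with probability 1/2.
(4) The probability of measuring |1110> is 0.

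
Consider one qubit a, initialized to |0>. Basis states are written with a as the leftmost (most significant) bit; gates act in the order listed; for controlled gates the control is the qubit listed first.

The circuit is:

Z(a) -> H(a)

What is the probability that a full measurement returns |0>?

A full measurement returns |0> with probability 1/2.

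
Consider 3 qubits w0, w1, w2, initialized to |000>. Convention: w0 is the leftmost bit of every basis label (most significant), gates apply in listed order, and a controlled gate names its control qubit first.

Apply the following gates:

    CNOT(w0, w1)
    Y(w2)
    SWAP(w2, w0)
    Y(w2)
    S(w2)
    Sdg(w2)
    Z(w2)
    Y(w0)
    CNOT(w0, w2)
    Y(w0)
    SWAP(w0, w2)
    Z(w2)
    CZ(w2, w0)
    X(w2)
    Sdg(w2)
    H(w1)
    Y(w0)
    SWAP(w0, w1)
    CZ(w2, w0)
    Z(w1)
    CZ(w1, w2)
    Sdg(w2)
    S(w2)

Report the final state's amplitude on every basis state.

The resulting statevector has amplitude -sqrt(2)*I/2 on |000>, -sqrt(2)*I/2 on |100>, and 0 on every other basis state. Key observation: gates 5-6 undo each other exactly, leaving only the rest of the circuit to track.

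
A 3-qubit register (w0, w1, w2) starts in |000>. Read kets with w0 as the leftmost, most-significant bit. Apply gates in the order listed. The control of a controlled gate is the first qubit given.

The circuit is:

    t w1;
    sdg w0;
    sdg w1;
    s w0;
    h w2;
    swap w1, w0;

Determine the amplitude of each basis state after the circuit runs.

After the circuit, the state carries amplitude sqrt(2)/2 on |000>, sqrt(2)/2 on |001>, and 0 on every other basis state.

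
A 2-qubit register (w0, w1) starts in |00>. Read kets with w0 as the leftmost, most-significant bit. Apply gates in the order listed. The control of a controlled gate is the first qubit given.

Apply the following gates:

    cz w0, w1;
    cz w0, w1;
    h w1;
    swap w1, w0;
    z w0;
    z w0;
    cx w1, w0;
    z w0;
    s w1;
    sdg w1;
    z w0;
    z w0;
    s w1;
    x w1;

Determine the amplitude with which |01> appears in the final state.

The final state's coefficient on |01> equals sqrt(2)/2. Key observation: gates 8-11 undo each other exactly, leaving only the rest of the circuit to track.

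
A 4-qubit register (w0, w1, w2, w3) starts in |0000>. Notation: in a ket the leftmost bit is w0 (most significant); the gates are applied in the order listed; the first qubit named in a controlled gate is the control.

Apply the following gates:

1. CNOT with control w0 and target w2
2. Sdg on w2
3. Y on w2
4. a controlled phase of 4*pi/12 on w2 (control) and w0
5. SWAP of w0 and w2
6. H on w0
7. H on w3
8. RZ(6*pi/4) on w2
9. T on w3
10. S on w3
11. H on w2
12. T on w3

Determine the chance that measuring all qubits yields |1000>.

The probability of measuring |1000> is 1/8.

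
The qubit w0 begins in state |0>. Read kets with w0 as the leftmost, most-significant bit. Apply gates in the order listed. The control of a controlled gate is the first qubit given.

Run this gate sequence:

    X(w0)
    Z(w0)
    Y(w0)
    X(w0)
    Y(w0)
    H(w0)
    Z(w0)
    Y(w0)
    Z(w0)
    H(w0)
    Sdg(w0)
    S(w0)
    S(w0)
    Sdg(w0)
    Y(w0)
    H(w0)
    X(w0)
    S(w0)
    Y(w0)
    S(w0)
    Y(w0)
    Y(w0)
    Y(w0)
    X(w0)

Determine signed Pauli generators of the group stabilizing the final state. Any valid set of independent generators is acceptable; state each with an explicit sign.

The final state is stabilized by the group generated by +X; other independent generating sets are equally valid.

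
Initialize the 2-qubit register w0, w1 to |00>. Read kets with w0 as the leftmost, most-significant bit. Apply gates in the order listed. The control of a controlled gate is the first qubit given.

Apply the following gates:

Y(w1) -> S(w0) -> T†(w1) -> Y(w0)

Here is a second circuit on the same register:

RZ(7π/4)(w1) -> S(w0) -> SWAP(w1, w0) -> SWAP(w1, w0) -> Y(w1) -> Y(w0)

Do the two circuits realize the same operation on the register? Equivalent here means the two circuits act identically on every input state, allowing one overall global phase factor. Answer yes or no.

No — the two circuits implement different unitaries, even allowing a global phase.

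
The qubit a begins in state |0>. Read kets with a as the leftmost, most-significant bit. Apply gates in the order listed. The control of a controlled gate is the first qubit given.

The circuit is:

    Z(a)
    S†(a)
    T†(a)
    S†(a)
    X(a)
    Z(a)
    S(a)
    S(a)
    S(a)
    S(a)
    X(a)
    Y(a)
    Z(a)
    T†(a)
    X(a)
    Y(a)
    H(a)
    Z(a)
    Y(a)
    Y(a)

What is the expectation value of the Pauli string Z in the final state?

In the final state, Z has expectation 0. Key observation: steps 7-10 multiply out to the identity, so the circuit reduces to the remaining gates.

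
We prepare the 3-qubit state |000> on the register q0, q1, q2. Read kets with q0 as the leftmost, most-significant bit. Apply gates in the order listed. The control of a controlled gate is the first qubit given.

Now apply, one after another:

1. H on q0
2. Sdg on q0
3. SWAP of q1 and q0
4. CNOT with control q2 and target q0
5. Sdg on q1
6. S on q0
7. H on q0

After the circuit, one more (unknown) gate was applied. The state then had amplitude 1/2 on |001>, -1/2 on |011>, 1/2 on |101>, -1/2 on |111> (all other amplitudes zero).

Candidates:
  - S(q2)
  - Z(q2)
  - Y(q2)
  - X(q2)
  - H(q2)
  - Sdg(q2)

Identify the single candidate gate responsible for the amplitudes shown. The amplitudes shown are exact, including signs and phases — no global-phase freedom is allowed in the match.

It was X(q2) that produced the state shown.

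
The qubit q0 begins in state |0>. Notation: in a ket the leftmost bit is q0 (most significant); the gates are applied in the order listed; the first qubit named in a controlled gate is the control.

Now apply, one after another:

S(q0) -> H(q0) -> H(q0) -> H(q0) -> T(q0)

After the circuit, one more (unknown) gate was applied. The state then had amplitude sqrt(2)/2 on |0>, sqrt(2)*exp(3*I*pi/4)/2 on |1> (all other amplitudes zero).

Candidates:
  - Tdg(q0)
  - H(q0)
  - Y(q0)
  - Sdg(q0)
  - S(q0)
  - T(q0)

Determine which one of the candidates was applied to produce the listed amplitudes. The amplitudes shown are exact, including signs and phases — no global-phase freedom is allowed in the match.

It was S(q0) that produced the state shown.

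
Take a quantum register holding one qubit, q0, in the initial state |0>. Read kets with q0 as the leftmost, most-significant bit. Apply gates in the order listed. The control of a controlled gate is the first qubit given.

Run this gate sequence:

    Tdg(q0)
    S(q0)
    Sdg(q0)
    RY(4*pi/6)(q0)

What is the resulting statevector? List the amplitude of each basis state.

After the circuit, the state carries amplitude 1/2 on |0>, sqrt(3)/2 on |1>. Key observation: gates 2-3 undo each other exactly, leaving only the rest of the circuit to track.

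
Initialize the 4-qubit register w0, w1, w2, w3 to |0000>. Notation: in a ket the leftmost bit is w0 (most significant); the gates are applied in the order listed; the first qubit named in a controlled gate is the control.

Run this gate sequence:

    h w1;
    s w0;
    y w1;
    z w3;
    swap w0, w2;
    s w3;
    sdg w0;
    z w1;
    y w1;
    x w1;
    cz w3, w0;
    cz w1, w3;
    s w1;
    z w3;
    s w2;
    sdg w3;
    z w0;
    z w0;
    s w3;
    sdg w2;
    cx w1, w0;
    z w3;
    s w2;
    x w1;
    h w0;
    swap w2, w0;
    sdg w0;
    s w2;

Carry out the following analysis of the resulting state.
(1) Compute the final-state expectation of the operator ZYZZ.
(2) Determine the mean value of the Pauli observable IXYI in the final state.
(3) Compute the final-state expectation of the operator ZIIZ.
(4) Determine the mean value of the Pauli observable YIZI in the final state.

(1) In the final state, ZYZZ has expectation 1.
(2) The observable IXYI averages to 0.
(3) The observable ZIIZ averages to 1.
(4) In the final state, YIZI has expectation 0.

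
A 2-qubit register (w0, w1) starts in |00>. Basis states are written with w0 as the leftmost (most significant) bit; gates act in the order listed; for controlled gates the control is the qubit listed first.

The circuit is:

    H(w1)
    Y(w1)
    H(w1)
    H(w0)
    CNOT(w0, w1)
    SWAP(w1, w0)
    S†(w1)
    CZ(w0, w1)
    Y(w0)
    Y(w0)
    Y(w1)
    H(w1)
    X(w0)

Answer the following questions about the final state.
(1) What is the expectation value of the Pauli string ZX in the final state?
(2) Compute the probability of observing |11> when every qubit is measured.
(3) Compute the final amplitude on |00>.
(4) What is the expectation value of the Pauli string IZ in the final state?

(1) The expectation value of ZX is -1.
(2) Outcome |11> occurs with probability 1/4.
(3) The final state's coefficient on |00> equals 1/2.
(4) In the final state, IZ has expectation 0.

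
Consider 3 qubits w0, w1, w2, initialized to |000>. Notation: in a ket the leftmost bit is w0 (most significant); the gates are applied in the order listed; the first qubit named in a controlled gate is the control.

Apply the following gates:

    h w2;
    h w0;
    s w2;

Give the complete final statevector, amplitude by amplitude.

The resulting statevector has amplitude 1/2 on |000>, I/2 on |001>, 0 on |010>, 0 on |011>, 1/2 on |100>, I/2 on |101>, 0 on |110>, 0 on |111>.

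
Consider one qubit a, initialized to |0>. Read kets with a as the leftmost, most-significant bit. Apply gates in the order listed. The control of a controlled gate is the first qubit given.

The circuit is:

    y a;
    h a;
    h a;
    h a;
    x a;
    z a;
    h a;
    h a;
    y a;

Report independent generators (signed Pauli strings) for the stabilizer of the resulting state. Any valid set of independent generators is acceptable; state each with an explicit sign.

The final state is stabilized by the group generated by -X; other independent generating sets are equally valid.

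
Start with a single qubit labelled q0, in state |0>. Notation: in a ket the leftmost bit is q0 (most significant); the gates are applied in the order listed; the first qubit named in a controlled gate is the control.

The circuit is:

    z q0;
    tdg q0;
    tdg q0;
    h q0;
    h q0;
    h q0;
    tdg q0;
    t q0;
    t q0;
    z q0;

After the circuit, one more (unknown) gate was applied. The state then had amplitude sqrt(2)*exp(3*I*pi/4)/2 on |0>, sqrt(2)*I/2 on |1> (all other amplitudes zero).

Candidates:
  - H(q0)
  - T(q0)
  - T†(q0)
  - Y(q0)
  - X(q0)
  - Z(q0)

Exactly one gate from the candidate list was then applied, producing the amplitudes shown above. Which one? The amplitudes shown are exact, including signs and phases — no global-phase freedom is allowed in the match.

The unique candidate consistent with the amplitudes is Y(q0).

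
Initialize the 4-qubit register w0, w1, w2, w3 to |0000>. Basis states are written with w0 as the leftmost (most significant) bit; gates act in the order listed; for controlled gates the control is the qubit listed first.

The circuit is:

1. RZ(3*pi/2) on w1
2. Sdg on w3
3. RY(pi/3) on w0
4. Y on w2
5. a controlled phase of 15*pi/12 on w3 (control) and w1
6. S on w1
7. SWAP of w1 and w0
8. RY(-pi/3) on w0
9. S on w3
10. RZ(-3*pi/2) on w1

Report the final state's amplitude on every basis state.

The resulting statevector has amplitude 3*I/4 on |0010>, -sqrt(3)/4 on |0110>, -sqrt(3)*I/4 on |1010>, 1/4 on |1110>, and 0 on every other basis state.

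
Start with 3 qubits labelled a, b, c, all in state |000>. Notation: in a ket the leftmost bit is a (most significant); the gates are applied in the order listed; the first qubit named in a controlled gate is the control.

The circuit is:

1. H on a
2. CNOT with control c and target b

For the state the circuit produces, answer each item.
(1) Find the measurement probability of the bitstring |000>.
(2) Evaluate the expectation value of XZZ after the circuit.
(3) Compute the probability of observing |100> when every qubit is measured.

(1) Outcome |000> occurs with probability 1/2.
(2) In the final state, XZZ has expectation 1.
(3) The probability of measuring |100> is 1/2.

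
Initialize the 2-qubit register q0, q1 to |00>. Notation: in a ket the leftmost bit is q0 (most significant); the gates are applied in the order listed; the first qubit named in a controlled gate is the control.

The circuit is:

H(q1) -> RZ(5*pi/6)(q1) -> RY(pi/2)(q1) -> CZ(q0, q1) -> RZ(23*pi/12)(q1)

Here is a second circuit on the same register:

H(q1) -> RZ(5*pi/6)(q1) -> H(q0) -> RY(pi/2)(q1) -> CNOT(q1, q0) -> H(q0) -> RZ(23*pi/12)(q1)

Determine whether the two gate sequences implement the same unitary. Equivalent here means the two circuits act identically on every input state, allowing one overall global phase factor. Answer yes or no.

Yes, they are equivalent — the unitaries differ by at most a global phase.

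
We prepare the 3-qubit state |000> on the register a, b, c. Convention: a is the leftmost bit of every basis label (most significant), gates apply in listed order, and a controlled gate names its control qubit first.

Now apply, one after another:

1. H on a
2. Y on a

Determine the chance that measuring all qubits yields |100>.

Outcome |100> occurs with probability 1/2.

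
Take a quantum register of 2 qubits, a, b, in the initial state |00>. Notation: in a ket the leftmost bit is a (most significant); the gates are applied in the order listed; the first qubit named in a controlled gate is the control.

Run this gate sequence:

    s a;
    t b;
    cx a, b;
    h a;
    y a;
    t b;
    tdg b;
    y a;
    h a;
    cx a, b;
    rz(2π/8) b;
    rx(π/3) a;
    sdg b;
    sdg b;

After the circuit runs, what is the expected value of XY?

The expectation value of XY is 0. Key observation: steps 3-10 multiply out to the identity, so the circuit reduces to the remaining gates.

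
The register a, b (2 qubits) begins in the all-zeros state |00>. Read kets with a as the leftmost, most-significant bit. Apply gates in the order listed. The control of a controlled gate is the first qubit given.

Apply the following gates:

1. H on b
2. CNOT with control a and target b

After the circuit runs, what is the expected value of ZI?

The expectation value of ZI is 1.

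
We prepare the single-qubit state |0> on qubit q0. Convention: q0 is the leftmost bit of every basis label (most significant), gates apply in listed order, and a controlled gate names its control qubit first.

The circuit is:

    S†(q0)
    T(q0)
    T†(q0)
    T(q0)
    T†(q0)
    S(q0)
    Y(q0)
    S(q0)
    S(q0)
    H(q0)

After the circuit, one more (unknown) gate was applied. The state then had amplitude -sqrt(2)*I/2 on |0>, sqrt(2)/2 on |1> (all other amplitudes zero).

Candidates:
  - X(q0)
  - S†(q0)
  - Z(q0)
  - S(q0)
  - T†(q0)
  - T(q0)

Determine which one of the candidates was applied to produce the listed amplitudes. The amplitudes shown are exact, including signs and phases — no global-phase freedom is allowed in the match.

It was S†(q0) that produced the state shown. Key observation: gates 1-6 undo each other exactly, leaving only the rest of the circuit to track.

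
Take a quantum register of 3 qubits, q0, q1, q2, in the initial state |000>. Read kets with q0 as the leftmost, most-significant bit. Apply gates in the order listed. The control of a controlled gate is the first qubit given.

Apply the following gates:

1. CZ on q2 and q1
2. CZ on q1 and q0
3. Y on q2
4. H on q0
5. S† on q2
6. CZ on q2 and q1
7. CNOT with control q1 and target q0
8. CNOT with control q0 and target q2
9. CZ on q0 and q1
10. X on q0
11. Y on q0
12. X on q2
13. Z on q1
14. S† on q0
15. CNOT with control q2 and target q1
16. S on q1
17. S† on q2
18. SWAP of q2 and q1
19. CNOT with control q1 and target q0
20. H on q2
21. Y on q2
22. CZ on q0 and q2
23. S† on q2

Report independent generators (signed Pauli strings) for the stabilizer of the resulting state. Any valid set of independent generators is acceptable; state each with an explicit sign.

The final state is stabilized by the group generated by -IYZ, +IZY, +ZII; other independent generating sets are equally valid.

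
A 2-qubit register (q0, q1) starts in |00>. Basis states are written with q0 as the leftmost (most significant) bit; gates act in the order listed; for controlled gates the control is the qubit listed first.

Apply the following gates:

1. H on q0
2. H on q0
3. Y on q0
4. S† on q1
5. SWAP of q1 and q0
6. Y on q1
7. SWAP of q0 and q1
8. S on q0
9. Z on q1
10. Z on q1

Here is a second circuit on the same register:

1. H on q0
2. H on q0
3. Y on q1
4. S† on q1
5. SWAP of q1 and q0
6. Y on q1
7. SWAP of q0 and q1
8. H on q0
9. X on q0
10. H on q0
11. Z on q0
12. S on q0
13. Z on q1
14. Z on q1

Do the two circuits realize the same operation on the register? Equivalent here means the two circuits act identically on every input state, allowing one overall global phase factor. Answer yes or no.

No: there is an input state on which the two circuits produce genuinely different outputs (not merely differing by a phase).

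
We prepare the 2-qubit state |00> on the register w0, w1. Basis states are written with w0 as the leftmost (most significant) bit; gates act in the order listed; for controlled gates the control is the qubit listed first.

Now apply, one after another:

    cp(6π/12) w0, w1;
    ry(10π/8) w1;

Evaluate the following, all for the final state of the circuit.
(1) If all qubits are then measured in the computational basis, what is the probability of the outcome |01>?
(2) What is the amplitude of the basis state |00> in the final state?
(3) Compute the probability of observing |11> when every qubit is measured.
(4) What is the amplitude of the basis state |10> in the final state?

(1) The probability of measuring |01> is sqrt(2)/4 + 1/2.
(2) The amplitude on |00> is -sqrt(2 - sqrt(2))/2.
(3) A full measurement returns |11> with probability 0.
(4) |10> carries amplitude 0 in the final state.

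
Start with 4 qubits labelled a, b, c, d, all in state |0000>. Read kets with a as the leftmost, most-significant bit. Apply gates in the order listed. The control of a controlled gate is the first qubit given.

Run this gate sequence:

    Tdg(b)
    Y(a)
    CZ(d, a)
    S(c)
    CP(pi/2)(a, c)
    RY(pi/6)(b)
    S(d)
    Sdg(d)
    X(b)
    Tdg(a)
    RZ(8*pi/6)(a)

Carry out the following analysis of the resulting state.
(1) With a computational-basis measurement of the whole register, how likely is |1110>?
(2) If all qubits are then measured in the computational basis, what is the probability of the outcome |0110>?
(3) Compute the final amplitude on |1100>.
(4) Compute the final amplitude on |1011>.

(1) A full measurement returns |1110> with probability 0. Key observation: steps 7-8 multiply out to the identity, so the circuit reduces to the remaining gates.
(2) Outcome |0110> occurs with probability 0.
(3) The final state's coefficient on |1100> equals (sqrt(2) + sqrt(6))*exp(11*I*pi/12)/4.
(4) The final state's coefficient on |1011> equals 0.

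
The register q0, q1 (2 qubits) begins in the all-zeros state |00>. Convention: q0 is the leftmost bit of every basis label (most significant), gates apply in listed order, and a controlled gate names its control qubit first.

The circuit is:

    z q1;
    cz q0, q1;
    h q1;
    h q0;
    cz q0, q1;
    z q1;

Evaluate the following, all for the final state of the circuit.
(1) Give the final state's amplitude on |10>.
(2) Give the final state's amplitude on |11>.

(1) The final state's coefficient on |10> equals 1/2.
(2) |11> carries amplitude 1/2 in the final state.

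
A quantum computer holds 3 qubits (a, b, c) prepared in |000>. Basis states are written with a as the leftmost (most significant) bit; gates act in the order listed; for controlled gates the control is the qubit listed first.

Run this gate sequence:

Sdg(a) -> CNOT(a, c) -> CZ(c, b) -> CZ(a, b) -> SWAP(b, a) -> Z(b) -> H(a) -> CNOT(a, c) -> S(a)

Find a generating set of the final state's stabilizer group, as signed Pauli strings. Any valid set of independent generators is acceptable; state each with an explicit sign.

The final state is stabilized by the group generated by +XIY, +ZIZ, +IZI; other independent generating sets are equally valid.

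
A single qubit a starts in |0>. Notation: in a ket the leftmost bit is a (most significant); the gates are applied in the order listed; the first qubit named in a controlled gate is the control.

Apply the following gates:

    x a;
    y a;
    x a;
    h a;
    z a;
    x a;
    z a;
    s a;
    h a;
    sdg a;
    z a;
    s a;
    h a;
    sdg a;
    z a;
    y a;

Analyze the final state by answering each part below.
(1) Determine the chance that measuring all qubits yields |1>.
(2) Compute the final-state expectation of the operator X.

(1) Outcome |1> occurs with probability 1/2.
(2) The expectation value of X is 1.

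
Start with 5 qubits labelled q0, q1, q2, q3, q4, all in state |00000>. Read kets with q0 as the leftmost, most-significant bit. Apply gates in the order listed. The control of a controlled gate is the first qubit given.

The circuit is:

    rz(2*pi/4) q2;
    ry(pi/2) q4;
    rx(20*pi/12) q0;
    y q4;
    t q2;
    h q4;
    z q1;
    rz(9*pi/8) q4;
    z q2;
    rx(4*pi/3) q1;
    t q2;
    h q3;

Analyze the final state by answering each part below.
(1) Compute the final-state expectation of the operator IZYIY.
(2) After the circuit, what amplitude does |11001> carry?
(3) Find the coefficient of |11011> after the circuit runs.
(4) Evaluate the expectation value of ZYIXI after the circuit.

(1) In the final state, IZYIY has expectation 0.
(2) The amplitude on |11001> is sqrt(6)*exp(13*I*pi/16)/8.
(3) The amplitude on |11011> is sqrt(6)*exp(13*I*pi/16)/8.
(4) In the final state, ZYIXI has expectation sqrt(3)/4.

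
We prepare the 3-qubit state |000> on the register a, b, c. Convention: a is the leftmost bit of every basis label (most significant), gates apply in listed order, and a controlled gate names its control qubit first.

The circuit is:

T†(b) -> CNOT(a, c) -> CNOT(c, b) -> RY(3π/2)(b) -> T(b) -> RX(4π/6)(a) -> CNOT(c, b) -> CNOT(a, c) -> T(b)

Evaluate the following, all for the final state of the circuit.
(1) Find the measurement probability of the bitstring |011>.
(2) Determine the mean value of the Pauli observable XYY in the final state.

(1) Outcome |011> occurs with probability 0.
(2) The expectation value of XYY is sqrt(3)/2.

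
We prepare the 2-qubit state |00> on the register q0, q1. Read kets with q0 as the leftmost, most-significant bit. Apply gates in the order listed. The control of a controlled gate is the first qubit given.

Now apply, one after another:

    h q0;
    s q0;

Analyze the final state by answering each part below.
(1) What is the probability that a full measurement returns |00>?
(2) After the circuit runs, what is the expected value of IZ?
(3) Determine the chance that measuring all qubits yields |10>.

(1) Outcome |00> occurs with probability 1/2.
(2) The expectation value of IZ is 1.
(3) A full measurement returns |10> with probability 1/2.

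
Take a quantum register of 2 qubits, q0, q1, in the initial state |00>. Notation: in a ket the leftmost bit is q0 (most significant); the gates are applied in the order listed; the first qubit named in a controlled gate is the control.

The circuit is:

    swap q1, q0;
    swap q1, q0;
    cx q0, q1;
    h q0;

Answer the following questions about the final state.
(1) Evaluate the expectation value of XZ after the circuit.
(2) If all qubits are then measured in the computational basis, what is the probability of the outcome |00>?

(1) The expectation value of XZ is 1. Key observation: gates 1-2 undo each other exactly, leaving only the rest of the circuit to track.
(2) A full measurement returns |00> with probability 1/2.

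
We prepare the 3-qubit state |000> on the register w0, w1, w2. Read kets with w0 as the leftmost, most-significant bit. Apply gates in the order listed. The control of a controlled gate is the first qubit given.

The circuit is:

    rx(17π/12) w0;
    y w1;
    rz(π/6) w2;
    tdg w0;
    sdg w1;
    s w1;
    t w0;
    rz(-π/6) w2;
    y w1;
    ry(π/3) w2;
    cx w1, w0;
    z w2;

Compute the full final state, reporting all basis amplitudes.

The resulting statevector has amplitude -3*sqrt(sqrt(2) + 2)/8 + sqrt(6 - 3*sqrt(2))/8 on |000>, -sqrt(2 - sqrt(2))/8 + sqrt(3*sqrt(2) + 6)/8 on |001>, 0 on |010>, 0 on |011>, -I*sqrt(3*sqrt(2) + 6)/8 - 3*I*sqrt(2 - sqrt(2))/8 on |100>, I*sqrt(6 - 3*sqrt(2))/8 + I*sqrt(sqrt(2) + 2)/8 on |101>, 0 on |110>, 0 on |111>. Key observation: steps 2-9 multiply out to the identity, so the circuit reduces to the remaining gates.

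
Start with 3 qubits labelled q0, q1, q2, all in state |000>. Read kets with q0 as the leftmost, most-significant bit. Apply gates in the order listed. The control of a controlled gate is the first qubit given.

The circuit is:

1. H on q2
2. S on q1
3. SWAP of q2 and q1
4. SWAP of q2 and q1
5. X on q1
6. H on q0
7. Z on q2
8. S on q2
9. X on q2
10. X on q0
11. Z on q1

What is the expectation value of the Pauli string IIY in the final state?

The expectation value of IIY is 1. Key observation: gates 3-4 undo each other exactly, leaving only the rest of the circuit to track.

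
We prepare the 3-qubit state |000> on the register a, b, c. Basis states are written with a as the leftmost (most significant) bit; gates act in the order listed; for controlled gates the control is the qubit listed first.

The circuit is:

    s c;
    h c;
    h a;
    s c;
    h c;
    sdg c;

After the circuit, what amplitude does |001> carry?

The amplitude on |001> is sqrt(2)*(-1 - I)/4.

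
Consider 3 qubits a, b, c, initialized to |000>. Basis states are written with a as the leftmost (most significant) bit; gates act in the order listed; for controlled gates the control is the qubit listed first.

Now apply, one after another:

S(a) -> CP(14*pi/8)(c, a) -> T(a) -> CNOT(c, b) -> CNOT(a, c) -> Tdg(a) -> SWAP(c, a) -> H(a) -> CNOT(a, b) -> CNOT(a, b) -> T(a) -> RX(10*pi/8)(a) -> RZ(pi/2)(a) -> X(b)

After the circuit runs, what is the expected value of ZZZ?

In the final state, ZZZ has expectation 1/2. Key observation: the block from step 9 through step 10 cancels to the identity and can be dropped.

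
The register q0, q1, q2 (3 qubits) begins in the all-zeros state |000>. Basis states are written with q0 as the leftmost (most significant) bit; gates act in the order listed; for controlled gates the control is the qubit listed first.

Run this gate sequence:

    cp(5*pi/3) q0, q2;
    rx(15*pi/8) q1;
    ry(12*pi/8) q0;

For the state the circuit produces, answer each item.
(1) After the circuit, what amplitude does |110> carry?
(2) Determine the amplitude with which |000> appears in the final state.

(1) The final state's coefficient on |110> equals -sqrt(2)*I*sin(pi/16)/2.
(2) The amplitude on |000> is sqrt(2)*cos(pi/16)/2.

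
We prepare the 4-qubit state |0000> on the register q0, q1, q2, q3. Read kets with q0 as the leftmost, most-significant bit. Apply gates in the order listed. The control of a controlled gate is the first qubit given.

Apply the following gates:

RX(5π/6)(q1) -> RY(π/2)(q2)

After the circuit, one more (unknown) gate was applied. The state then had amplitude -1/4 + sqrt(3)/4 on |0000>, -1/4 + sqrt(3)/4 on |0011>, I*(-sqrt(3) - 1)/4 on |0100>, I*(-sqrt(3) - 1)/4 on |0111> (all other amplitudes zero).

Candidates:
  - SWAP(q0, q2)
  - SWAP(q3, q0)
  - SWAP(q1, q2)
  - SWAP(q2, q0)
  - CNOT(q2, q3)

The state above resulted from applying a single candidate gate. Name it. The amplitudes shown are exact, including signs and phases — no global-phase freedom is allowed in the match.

The applied gate was CNOT(q2, q3).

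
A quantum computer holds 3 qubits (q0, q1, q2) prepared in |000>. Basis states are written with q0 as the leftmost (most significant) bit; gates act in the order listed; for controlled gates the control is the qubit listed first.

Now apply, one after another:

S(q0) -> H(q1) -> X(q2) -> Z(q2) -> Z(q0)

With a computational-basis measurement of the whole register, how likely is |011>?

The probability of measuring |011> is 1/2.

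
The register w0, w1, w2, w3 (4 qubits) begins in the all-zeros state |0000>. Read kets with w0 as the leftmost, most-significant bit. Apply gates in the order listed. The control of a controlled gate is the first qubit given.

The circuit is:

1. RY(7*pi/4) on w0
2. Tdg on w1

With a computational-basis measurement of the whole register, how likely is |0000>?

The probability of measuring |0000> is sqrt(2)/4 + 1/2.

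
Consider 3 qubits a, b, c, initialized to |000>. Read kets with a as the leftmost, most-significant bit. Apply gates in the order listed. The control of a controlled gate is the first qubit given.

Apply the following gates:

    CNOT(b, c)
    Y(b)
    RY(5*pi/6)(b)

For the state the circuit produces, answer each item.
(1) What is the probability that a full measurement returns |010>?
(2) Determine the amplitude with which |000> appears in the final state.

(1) A full measurement returns |010> with probability 1/2 - sqrt(3)/4.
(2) The amplitude on |000> is I*(-sqrt(6) - sqrt(2))/4.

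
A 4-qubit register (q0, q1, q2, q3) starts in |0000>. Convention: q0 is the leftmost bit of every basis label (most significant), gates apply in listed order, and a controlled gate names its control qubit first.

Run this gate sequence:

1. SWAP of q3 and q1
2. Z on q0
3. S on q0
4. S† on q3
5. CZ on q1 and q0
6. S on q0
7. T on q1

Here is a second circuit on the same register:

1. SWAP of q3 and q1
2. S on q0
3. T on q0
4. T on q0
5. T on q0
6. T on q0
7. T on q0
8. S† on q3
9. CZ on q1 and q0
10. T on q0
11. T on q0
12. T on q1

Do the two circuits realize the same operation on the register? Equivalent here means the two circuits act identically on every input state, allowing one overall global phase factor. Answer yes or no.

No — the two circuits implement different unitaries, even allowing a global phase.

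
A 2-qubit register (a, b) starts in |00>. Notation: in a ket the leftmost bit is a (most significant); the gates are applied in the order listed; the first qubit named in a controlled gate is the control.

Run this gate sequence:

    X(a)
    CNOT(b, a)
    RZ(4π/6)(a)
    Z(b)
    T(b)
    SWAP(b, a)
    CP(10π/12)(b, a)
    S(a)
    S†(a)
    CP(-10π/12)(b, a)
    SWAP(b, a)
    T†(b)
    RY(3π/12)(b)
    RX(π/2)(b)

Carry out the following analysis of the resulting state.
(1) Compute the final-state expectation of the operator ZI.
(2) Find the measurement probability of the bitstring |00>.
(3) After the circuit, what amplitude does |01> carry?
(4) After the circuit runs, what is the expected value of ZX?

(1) The observable ZI averages to -1.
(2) Outcome |00> occurs with probability 0.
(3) The final state's coefficient on |01> equals 0.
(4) The expectation value of ZX is -sqrt(2)/2.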